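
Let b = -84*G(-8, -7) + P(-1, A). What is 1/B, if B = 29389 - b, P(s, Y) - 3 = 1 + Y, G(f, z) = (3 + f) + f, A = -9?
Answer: 1/28302 ≈ 3.5333e-5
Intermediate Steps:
G(f, z) = 3 + 2*f
P(s, Y) = 4 + Y (P(s, Y) = 3 + (1 + Y) = 4 + Y)
b = 1087 (b = -84*(3 + 2*(-8)) + (4 - 9) = -84*(3 - 16) - 5 = -84*(-13) - 5 = 1092 - 5 = 1087)
B = 28302 (B = 29389 - 1*1087 = 29389 - 1087 = 28302)
1/B = 1/28302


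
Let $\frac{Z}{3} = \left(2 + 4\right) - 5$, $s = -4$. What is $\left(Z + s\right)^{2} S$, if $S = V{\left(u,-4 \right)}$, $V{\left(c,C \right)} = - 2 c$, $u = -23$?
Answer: $46$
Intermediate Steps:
$S = 46$ ($S = \left(-2\right) \left(-23\right) = 46$)
$Z = 3$ ($Z = 3 \left(\left(2 + 4\right) - 5\right) = 3 \left(6 - 5\right) = 3 \cdot 1 = 3$)
$\left(Z + s\right)^{2} S = \left(3 - 4\right)^{2} \cdot 46 = \left(-1\right)^{2} \cdot 46 = 1 \cdot 46 = 46$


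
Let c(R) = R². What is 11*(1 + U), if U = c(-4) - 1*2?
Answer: 165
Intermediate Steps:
U = 14 (U = (-4)² - 1*2 = 16 - 2 = 14)
11*(1 + U) = 11*(1 + 14) = 11*15 = 165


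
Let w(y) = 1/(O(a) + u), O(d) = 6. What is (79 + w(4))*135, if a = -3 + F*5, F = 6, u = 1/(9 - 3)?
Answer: 395415/37 ≈ 10687.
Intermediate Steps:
u = ⅙ (u = 1/6 = ⅙ ≈ 0.16667)
a = 27 (a = -3 + 6*5 = -3 + 30 = 27)
w(y) = 6/37 (w(y) = 1/(6 + ⅙) = 1/(37/6) = 6/37)
(79 + w(4))*135 = (79 + 6/37)*135 = (2929/37)*135 = 395415/37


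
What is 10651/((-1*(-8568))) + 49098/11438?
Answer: 38749843/7000056 ≈ 5.5356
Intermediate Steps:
10651/((-1*(-8568))) + 49098/11438 = 10651/8568 + 49098*(1/11438) = 10651*(1/8568) + 3507/817 = 10651/8568 + 3507/817 = 38749843/7000056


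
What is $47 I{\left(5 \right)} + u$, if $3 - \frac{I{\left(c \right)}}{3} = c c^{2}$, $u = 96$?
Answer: $-17106$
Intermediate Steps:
$I{\left(c \right)} = 9 - 3 c^{3}$ ($I{\left(c \right)} = 9 - 3 c c^{2} = 9 - 3 c^{3}$)
$47 I{\left(5 \right)} + u = 47 \left(9 - 3 \cdot 5^{3}\right) + 96 = 47 \left(9 - 375\right) + 96 = 47 \left(-366\right) + 96 = -17202 + 96 = -17106$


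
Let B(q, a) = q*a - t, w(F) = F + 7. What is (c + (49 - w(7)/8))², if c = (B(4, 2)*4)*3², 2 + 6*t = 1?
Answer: 1863225/16 ≈ 1.1645e+5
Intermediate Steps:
w(F) = 7 + F
t = -⅙ (t = -⅓ + (⅙)*1 = -⅓ + ⅙ = -⅙ ≈ -0.16667)
B(q, a) = ⅙ + a*q (B(q, a) = q*a - 1*(-⅙) = a*q + ⅙ = ⅙ + a*q)
c = 294 (c = ((⅙ + 2*4)*4)*3² = ((⅙ + 8)*4)*9 = ((49/6)*4)*9 = (98/3)*9 = 294)
(c + (49 - w(7)/8))² = (294 + (49 - (7 + 7)/8))² = (294 + (49 - 14/8))² = (294 + (49 - 1*7/4))² = (294 + (49 - 7/4))² = (294 + 189/4)² = (1365/4)² = 1863225/16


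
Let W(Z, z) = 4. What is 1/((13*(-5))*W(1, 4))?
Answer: -1/260 ≈ -0.0038462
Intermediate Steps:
1/((13*(-5))*W(1, 4)) = 1/((13*(-5))*4) = 1/(-65*4) = 1/(-260) = -1/260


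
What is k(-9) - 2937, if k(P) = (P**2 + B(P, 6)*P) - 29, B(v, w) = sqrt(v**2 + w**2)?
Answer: -2885 - 27*sqrt(13) ≈ -2982.4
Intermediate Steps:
k(P) = -29 + P**2 + P*sqrt(36 + P**2) (k(P) = (P**2 + sqrt(P**2 + 6**2)*P) - 29 = (P**2 + sqrt(P**2 + 36)*P) - 29 = (P**2 + sqrt(36 + P**2)*P) - 29 = (P**2 + P*sqrt(36 + P**2)) - 29 = -29 + P**2 + P*sqrt(36 + P**2))
k(-9) - 2937 = (-29 + (-9)**2 - 9*sqrt(36 + (-9)**2)) - 2937 = (-29 + 81 - 9*sqrt(36 + 81)) - 2937 = (-29 + 81 - 27*sqrt(13)) - 2937 = (52 - 27*sqrt(13)) - 2937 = -2885 - 27*sqrt(13)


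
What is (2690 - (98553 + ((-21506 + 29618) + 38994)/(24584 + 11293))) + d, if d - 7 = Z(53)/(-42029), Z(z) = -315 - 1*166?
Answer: -3706173697715/38663447 ≈ -95857.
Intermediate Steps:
Z(z) = -481 (Z(z) = -315 - 166 = -481)
d = 22668/3233 (d = 7 - 481/(-42029) = 7 - 481*(-1/42029) = 7 + 37/3233 = 22668/3233 ≈ 7.0114)
(2690 - (98553 + ((-21506 + 29618) + 38994)/(24584 + 11293))) + d = (2690 - (98553 + ((-21506 + 29618) + 38994)/(24584 + 11293))) + 22668/3233 = (2690 - (98553 + (8112 + 38994)/35877)) + 22668/3233 = (2690 - (98553 + 47106*(1/35877))) + 22668/3233 = (2690 - (98553 + 15702/11959)) + 22668/3233 = (2690 - 1*1178611029/11959) + 22668/3233 = (2690 - 1178611029/11959) + 22668/3233 = -1146441319/11959 + 22668/3233 = -3706173697715/38663447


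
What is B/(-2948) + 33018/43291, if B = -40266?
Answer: 920246235/63810934 ≈ 14.421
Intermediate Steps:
B/(-2948) + 33018/43291 = -40266/(-2948) + 33018/43291 = -40266*(-1/2948) + 33018*(1/43291) = 20133/1474 + 33018/43291 = 920246235/63810934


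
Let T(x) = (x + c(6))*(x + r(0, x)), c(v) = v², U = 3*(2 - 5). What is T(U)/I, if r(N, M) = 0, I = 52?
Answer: -243/52 ≈ -4.6731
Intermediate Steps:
U = -9 (U = 3*(-3) = -9)
T(x) = x*(36 + x) (T(x) = (x + 6²)*(x + 0) = (x + 36)*x = (36 + x)*x = x*(36 + x))
T(U)/I = -9*(36 - 9)/52 = -9*27*(1/52) = -243*1/52 = -243/52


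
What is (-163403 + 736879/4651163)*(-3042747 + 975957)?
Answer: 142798889694690900/422833 ≈ 3.3772e+11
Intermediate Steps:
(-163403 + 736879/4651163)*(-3042747 + 975957) = (-163403 + 736879*(1/4651163))*(-2066790) = (-163403 + 66989/422833)*(-2066790) = -69092113710/422833*(-2066790) = 142798889694690900/422833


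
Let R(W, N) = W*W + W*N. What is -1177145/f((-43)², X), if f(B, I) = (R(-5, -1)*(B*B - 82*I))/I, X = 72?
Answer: -2825148/3412897 ≈ -0.82779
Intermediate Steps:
R(W, N) = W² + N*W
f(B, I) = (-2460*I + 30*B²)/I (f(B, I) = ((-5*(-1 - 5))*(B*B - 82*I))/I = ((-5*(-6))*(B² - 82*I))/I = (30*(B² - 82*I))/I = (-2460*I + 30*B²)/I)
-1177145/f((-43)², X) = -1177145/(-2460 + 30*((-43)²)²/72) = -1177145/(-2460 + 30*1849²*(1/72)) = -1177145/(-2460 + 30*3418801*(1/72)) = -1177145/(-2460 + 17094005/12) = -1177145/17064485/12 = -1177145*12/17064485 = -2825148/3412897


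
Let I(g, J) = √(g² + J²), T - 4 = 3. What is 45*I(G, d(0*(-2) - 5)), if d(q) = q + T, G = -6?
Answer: 90*√10 ≈ 284.60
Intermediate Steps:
T = 7 (T = 4 + 3 = 7)
d(q) = 7 + q (d(q) = q + 7 = 7 + q)
I(g, J) = √(J² + g²)
45*I(G, d(0*(-2) - 5)) = 45*√((7 + (0*(-2) - 5))² + (-6)²) = 45*√((7 + (0 - 5))² + 36) = 45*√((7 - 5)² + 36) = 45*√(2² + 36) = 45*√(4 + 36) = 45*√40 = 45*(2*√10) = 90*√10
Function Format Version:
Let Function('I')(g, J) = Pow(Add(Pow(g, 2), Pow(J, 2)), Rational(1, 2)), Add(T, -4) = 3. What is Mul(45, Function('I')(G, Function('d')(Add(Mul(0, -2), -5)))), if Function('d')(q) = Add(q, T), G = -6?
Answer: Mul(90, Pow(10, Rational(1, 2))) ≈ 284.60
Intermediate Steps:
T = 7 (T = Add(4, 3) = 7)
Function('d')(q) = Add(7, q) (Function('d')(q) = Add(q, 7) = Add(7, q))
Function('I')(g, J) = Pow(Add(Pow(J, 2), Pow(g, 2)), Rational(1, 2))
Mul(45, Function('I')(G, Function('d')(Add(Mul(0, -2), -5)))) = Mul(45, Pow(Add(Pow(Add(7, Add(Mul(0, -2), -5)), 2), Pow(-6, 2)), Rational(1, 2))) = Mul(45, Pow(Add(Pow(Add(7, Add(0, -5)), 2), 36), Rational(1, 2))) = Mul(45, Pow(Add(Pow(Add(7, -5), 2), 36), Rational(1, 2))) = Mul(45, Pow(Add(Pow(2, 2), 36), Rational(1, 2))) = Mul(45, Pow(Add(4, 36), Rational(1, 2))) = Mul(45, Pow(40, Rational(1, 2))) = Mul(45, Mul(2, Pow(10, Rational(1, 2)))) = Mul(90, Pow(10, Rational(1, 2)))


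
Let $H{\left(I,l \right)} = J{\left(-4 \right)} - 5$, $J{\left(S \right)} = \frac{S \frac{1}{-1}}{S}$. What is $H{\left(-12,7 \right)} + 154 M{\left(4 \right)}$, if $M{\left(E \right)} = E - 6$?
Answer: $-314$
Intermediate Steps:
$M{\left(E \right)} = -6 + E$ ($M{\left(E \right)} = E - 6 = -6 + E$)
$J{\left(S \right)} = -1$ ($J{\left(S \right)} = \frac{S \left(-1\right)}{S} = \frac{\left(-1\right) S}{S} = -1$)
$H{\left(I,l \right)} = -6$ ($H{\left(I,l \right)} = -1 - 5 = -6$)
$H{\left(-12,7 \right)} + 154 M{\left(4 \right)} = -6 + 154 \left(-6 + 4\right) = -6 + 154 \left(-2\right) = -6 - 308 = -314$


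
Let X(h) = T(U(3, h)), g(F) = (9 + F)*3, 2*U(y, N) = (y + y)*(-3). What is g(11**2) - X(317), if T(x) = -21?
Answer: 411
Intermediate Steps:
U(y, N) = -3*y (U(y, N) = ((y + y)*(-3))/2 = ((2*y)*(-3))/2 = (-6*y)/2 = -3*y)
g(F) = 27 + 3*F
X(h) = -21
g(11**2) - X(317) = (27 + 3*11**2) - 1*(-21) = (27 + 3*121) + 21 = (27 + 363) + 21 = 390 + 21 = 411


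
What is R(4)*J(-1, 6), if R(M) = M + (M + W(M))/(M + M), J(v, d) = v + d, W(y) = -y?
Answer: 20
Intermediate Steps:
J(v, d) = d + v
R(M) = M (R(M) = M + (M - M)/(M + M) = M + 0/((2*M)) = M + 0*(1/(2*M)) = M + 0 = M)
R(4)*J(-1, 6) = 4*(6 - 1) = 4*5 = 20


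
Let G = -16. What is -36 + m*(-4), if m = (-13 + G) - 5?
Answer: 100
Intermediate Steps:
m = -34 (m = (-13 - 16) - 5 = -29 - 5 = -34)
-36 + m*(-4) = -36 - 34*(-4) = -36 + 136 = 100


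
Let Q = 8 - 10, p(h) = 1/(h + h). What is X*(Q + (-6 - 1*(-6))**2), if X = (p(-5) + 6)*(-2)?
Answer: 118/5 ≈ 23.600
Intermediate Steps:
p(h) = 1/(2*h)
Q = -2
X = -59/5 (X = ((1/2)/(-5) + 6)*(-2) = ((1/2)*(-1/5) + 6)*(-2) = (-1/10 + 6)*(-2) = (59/10)*(-2) = -59/5 ≈ -11.800)
X*(Q + (-6 - 1*(-6))**2) = -59*(-2 + (-6 - 1*(-6))**2)/5 = -59*(-2 + (-6 + 6)**2)/5 = -59*(-2 + 0**2)/5 = -59*(-2 + 0)/5 = -59/5*(-2) = 118/5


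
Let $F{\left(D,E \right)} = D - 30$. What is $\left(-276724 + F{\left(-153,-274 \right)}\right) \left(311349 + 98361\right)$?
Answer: $-113451566970$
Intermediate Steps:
$F{\left(D,E \right)} = -30 + D$ ($F{\left(D,E \right)} = D - 30 = -30 + D$)
$\left(-276724 + F{\left(-153,-274 \right)}\right) \left(311349 + 98361\right) = \left(-276724 - 183\right) \left(311349 + 98361\right) = \left(-276724 - 183\right) 409710 = \left(-276907\right) 409710 = -113451566970$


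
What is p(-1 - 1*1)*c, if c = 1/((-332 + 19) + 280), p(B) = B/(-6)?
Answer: -1/99 ≈ -0.010101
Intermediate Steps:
p(B) = -B/6 (p(B) = B*(-1/6) = -B/6)
c = -1/33 (c = 1/(-313 + 280) = 1/(-33) = -1/33 ≈ -0.030303)
p(-1 - 1*1)*c = -(-1 - 1*1)/6*(-1/33) = -(-1 - 1)/6*(-1/33) = -1/6*(-2)*(-1/33) = (1/3)*(-1/33) = -1/99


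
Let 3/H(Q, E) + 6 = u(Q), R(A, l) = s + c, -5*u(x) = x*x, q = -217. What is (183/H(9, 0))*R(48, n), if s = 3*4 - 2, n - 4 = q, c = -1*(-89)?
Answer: -670329/5 ≈ -1.3407e+5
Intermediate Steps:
c = 89
n = -213 (n = 4 - 217 = -213)
u(x) = -x²/5 (u(x) = -x*x/5 = -x²/5)
s = 10 (s = 12 - 2 = 10)
R(A, l) = 99 (R(A, l) = 10 + 89 = 99)
H(Q, E) = 3/(-6 - Q²/5)
(183/H(9, 0))*R(48, n) = (183/((-15/(30 + 9²))))*99 = (183/((-15/(30 + 81))))*99 = (183/((-15/111)))*99 = (183/((-15*1/111)))*99 = (183/(-5/37))*99 = (183*(-37/5))*99 = -6771/5*99 = -670329/5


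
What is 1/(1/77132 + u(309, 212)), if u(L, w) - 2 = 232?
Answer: 77132/18048889 ≈ 0.0042735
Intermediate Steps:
u(L, w) = 234 (u(L, w) = 2 + 232 = 234)
1/(1/77132 + u(309, 212)) = 1/(1/77132 + 234) = 1/(18048889/77132) = 77132/18048889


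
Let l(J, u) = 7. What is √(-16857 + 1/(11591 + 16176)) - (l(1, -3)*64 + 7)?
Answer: -455 + I*√12996852985906/27767 ≈ -455.0 + 129.83*I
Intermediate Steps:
√(-16857 + 1/(11591 + 16176)) - (l(1, -3)*64 + 7) = √(-16857 + 1/(11591 + 16176)) - (7*64 + 7) = √(-16857 + 1/27767) - (448 + 7) = √(-16857 + 1/27767) - 1*455 = √(-468068318/27767) - 455 = I*√12996852985906/27767 - 455 = -455 + I*√12996852985906/27767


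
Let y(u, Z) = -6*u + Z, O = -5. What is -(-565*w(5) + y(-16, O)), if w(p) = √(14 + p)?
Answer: -91 + 565*√19 ≈ 2371.8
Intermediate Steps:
y(u, Z) = Z - 6*u
-(-565*w(5) + y(-16, O)) = -(-565*√(14 + 5) + (-5 - 6*(-16))) = -(-565*√19 + (-5 + 96)) = -(-565*√19 + 91) = -(91 - 565*√19) = -91 + 565*√19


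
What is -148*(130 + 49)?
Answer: -26492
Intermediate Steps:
-148*(130 + 49) = -148*179 = -26492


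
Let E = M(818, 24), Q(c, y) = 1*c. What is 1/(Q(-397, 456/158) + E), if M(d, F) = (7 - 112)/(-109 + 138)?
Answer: -29/11618 ≈ -0.0024961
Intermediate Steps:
Q(c, y) = c
M(d, F) = -105/29
E = -105/29 ≈ -3.6207
1/(Q(-397, 456/158) + E) = 1/(-397 - 105/29) = 1/(-11618/29) = -29/11618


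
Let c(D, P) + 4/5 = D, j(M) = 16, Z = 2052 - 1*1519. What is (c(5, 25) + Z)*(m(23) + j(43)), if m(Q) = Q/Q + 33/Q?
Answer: 1138864/115 ≈ 9903.2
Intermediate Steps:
Z = 533 (Z = 2052 - 1519 = 533)
c(D, P) = -⅘ + D
m(Q) = 1 + 33/Q
(c(5, 25) + Z)*(m(23) + j(43)) = ((-⅘ + 5) + 533)*((33 + 23)/23 + 16) = (21/5 + 533)*((1/23)*56 + 16) = 2686*(56/23 + 16)/5 = (2686/5)*(424/23) = 1138864/115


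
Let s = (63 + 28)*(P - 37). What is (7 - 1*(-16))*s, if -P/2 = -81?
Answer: 261625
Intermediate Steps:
P = 162 (P = -2*(-81) = 162)
s = 11375 (s = (63 + 28)*(162 - 37) = 91*125 = 11375)
(7 - 1*(-16))*s = (7 - 1*(-16))*11375 = (7 + 16)*11375 = 23*11375 = 261625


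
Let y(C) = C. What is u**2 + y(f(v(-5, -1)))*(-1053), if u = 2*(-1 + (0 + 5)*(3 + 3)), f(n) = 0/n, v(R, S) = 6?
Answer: 3364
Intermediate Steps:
f(n) = 0
u = 58 (u = 2*(-1 + 5*6) = 2*(-1 + 30) = 2*29 = 58)
u**2 + y(f(v(-5, -1)))*(-1053) = 58**2 + 0*(-1053) = 3364 + 0 = 3364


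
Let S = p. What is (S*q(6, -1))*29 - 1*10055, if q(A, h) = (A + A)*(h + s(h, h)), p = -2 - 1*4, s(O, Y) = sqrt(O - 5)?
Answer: -7967 - 2088*I*sqrt(6) ≈ -7967.0 - 5114.5*I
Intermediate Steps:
s(O, Y) = sqrt(-5 + O)
p = -6 (p = -2 - 4 = -6)
q(A, h) = 2*A*(h + sqrt(-5 + h)) (q(A, h) = (A + A)*(h + sqrt(-5 + h)) = (2*A)*(h + sqrt(-5 + h)) = 2*A*(h + sqrt(-5 + h)))
S = -6
(S*q(6, -1))*29 - 1*10055 = -12*6*(-1 + sqrt(-5 - 1))*29 - 1*10055 = -12*6*(-1 + sqrt(-6))*29 - 10055 = -12*6*(-1 + I*sqrt(6))*29 - 10055 = -6*(-12 + 12*I*sqrt(6))*29 - 10055 = (72 - 72*I*sqrt(6))*29 - 10055 = (2088 - 2088*I*sqrt(6)) - 10055 = -7967 - 2088*I*sqrt(6)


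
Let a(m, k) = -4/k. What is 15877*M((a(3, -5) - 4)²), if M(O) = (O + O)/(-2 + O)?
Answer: 4064512/103 ≈ 39461.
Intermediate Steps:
M(O) = 2*O/(-2 + O) (M(O) = (2*O)/(-2 + O) = 2*O/(-2 + O))
15877*M((a(3, -5) - 4)²) = 15877*(2*(-4/(-5) - 4)²/(-2 + (-4/(-5) - 4)²)) = 15877*(2*(-4*(-⅕) - 4)²/(-2 + (-4*(-⅕) - 4)²)) = 15877*(2*(⅘ - 4)²/(-2 + (⅘ - 4)²)) = 15877*(2*(-16/5)²/(-2 + (-16/5)²)) = 15877*(2*(256/25)/(-2 + 256/25)) = 15877*(2*(256/25)/(206/25)) = 15877*(2*(256/25)*(25/206)) = 15877*(256/103) = 4064512/103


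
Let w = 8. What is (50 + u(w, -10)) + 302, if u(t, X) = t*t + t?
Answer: 424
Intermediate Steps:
u(t, X) = t + t² (u(t, X) = t² + t = t + t²)
(50 + u(w, -10)) + 302 = (50 + 8*(1 + 8)) + 302 = (50 + 8*9) + 302 = (50 + 72) + 302 = 122 + 302 = 424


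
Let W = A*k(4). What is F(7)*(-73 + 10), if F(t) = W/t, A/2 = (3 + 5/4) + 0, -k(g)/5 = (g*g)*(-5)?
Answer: -30600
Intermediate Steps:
k(g) = 25*g² (k(g) = -5*g*g*(-5) = -5*g²*(-5) = -(-25)*g² = 25*g²)
A = 17/2 (A = 2*((3 + 5/4) + 0) = 2*(17/4 + 0) = 2*(17/4) = 17/2 ≈ 8.5000)
W = 3400 (W = 17*(25*4²)/2 = 17*(25*16)/2 = (17/2)*400 = 3400)
F(t) = 3400/t
F(7)*(-73 + 10) = (3400/7)*(-73 + 10) = (3400*(⅐))*(-63) = (3400/7)*(-63) = -30600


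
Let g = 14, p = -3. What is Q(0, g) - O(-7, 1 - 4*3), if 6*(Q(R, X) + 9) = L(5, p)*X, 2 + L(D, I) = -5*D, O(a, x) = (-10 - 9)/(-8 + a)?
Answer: -1099/15 ≈ -73.267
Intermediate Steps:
O(a, x) = -19/(-8 + a)
L(D, I) = -2 - 5*D
Q(R, X) = -9 - 9*X/2 (Q(R, X) = -9 + ((-2 - 5*5)*X)/6 = -9 + ((-2 - 25)*X)/6 = -9 + (-27*X)/6 = -9 - 9*X/2)
Q(0, g) - O(-7, 1 - 4*3) = (-9 - 9/2*14) - (-19)/(-8 - 7) = (-9 - 63) - (-19)/(-15) = -72 - (-19)*(-1)/15 = -72 - 1*19/15 = -72 - 19/15 = -1099/15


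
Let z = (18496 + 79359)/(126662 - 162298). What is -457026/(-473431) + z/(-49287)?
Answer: 114680417699191/118790028483756 ≈ 0.96540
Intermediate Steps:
z = -97855/35636 (z = 97855/(-35636) = 97855*(-1/35636) = -97855/35636 ≈ -2.7460)
-457026/(-473431) + z/(-49287) = -457026/(-473431) - 97855/35636/(-49287) = -457026*(-1/473431) - 97855/35636*(-1/49287) = 457026/473431 + 97855/1756391532 = 114680417699191/118790028483756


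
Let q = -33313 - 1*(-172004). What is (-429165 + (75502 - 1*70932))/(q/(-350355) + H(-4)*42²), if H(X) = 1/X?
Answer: 148758981225/154645246 ≈ 961.94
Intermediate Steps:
q = 138691 (q = -33313 + 172004 = 138691)
(-429165 + (75502 - 1*70932))/(q/(-350355) + H(-4)*42²) = (-429165 + (75502 - 1*70932))/(138691/(-350355) + 42²/(-4)) = (-429165 + (75502 - 70932))/(138691*(-1/350355) - ¼*1764) = (-429165 + 4570)/(-138691/350355 - 441) = -424595/(-154645246/350355) = -424595*(-350355/154645246) = 148758981225/154645246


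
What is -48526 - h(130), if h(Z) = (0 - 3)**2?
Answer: -48535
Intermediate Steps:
h(Z) = 9 (h(Z) = (-3)**2 = 9)
-48526 - h(130) = -48526 - 1*9 = -48526 - 9 = -48535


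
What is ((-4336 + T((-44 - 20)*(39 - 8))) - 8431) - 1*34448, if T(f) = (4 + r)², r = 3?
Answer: -47166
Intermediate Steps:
T(f) = 49 (T(f) = (4 + 3)² = 7² = 49)
((-4336 + T((-44 - 20)*(39 - 8))) - 8431) - 1*34448 = ((-4336 + 49) - 8431) - 1*34448 = (-4287 - 8431) - 34448 = -12718 - 34448 = -47166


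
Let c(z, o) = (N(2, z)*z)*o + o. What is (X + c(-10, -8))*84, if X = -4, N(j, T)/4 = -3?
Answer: -81648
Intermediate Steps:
N(j, T) = -12 (N(j, T) = 4*(-3) = -12)
c(z, o) = o - 12*o*z (c(z, o) = (-12*z)*o + o = -12*o*z + o = o - 12*o*z)
(X + c(-10, -8))*84 = (-4 - 8*(1 - 12*(-10)))*84 = (-4 - 8*(1 + 120))*84 = (-4 - 8*121)*84 = (-4 - 968)*84 = -972*84 = -81648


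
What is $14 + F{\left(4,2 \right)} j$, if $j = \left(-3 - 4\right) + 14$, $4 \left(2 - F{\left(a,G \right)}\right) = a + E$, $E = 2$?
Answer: $\frac{35}{2} \approx 17.5$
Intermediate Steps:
$F{\left(a,G \right)} = \frac{3}{2} - \frac{a}{4}$ ($F{\left(a,G \right)} = 2 - \frac{a + 2}{4} = 2 - \frac{2 + a}{4} = 2 - \left(\frac{1}{2} + \frac{a}{4}\right) = \frac{3}{2} - \frac{a}{4}$)
$j = 7$ ($j = -7 + 14 = 7$)
$14 + F{\left(4,2 \right)} j = 14 + \left(\frac{3}{2} - 1\right) 7 = 14 + \frac{1}{2} \cdot 7 = 14 + \frac{7}{2} = \frac{35}{2}$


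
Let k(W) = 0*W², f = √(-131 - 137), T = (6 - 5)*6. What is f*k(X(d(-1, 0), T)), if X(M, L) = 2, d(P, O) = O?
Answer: 0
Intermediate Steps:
T = 6 (T = 1*6 = 6)
f = 2*I*√67 (f = √(-268) = 2*I*√67 ≈ 16.371*I)
k(W) = 0
f*k(X(d(-1, 0), T)) = (2*I*√67)*0 = 0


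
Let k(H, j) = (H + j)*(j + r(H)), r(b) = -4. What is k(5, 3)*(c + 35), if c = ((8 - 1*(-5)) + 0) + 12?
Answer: -480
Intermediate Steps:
k(H, j) = (-4 + j)*(H + j) (k(H, j) = (H + j)*(j - 4) = (H + j)*(-4 + j) = (-4 + j)*(H + j))
c = 25 (c = ((8 + 5) + 0) + 12 = (13 + 0) + 12 = 13 + 12 = 25)
k(5, 3)*(c + 35) = (3**2 - 4*5 - 4*3 + 5*3)*(25 + 35) = (9 - 20 - 12 + 15)*60 = -8*60 = -480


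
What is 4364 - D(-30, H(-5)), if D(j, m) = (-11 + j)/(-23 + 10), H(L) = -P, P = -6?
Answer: 56691/13 ≈ 4360.8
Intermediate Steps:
H(L) = 6 (H(L) = -1*(-6) = 6)
D(j, m) = 11/13 - j/13 (D(j, m) = (-11 + j)/(-13) = (-11 + j)*(-1/13) = 11/13 - j/13)
4364 - D(-30, H(-5)) = 4364 - (11/13 - 1/13*(-30)) = 4364 - (11/13 + 30/13) = 4364 - 1*41/13 = 4364 - 41/13 = 56691/13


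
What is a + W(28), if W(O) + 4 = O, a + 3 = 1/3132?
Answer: 65773/3132 ≈ 21.000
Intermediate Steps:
a = -9395/3132 (a = -3 + 1/3132 = -9395/3132 ≈ -2.9997)
W(O) = -4 + O
a + W(28) = -9395/3132 + (-4 + 28) = -9395/3132 + 24 = 65773/3132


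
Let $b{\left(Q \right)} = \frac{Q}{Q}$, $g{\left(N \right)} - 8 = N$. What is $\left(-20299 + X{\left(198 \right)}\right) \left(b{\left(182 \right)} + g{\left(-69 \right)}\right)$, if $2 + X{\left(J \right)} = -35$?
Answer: $1220160$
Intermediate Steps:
$X{\left(J \right)} = -37$ ($X{\left(J \right)} = -2 - 35 = -37$)
$g{\left(N \right)} = 8 + N$
$b{\left(Q \right)} = 1$
$\left(-20299 + X{\left(198 \right)}\right) \left(b{\left(182 \right)} + g{\left(-69 \right)}\right) = \left(-20299 - 37\right) \left(1 + \left(8 - 69\right)\right) = - 20336 \left(1 - 61\right) = \left(-20336\right) \left(-60\right) = 1220160$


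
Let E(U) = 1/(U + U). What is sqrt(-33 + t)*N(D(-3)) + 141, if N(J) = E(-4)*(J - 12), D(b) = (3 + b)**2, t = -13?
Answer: 141 + 3*I*sqrt(46)/2 ≈ 141.0 + 10.173*I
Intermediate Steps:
E(U) = 1/(2*U)
N(J) = 3/2 - J/8 (N(J) = ((1/2)/(-4))*(J - 12) = ((1/2)*(-1/4))*(-12 + J) = -(-12 + J)/8 = 3/2 - J/8)
sqrt(-33 + t)*N(D(-3)) + 141 = sqrt(-33 - 13)*(3/2 - (3 - 3)**2/8) + 141 = sqrt(-46)*(3/2 - 1/8*0**2) + 141 = (I*sqrt(46))*(3/2 - 1/8*0) + 141 = (I*sqrt(46))*(3/2 + 0) + 141 = (I*sqrt(46))*(3/2) + 141 = 3*I*sqrt(46)/2 + 141 = 141 + 3*I*sqrt(46)/2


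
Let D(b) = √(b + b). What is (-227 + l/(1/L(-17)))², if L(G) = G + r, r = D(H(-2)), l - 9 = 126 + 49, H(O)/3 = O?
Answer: 10849753 - 2469280*I*√3 ≈ 1.085e+7 - 4.2769e+6*I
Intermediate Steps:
H(O) = 3*O
l = 184 (l = 9 + (126 + 49) = 9 + 175 = 184)
D(b) = √2*√b (D(b) = √(2*b) = √2*√b)
r = 2*I*√3 (r = √2*√(3*(-2)) = √2*√(-6) = √2*(I*√6) = 2*I*√3 ≈ 3.4641*I)
L(G) = G + 2*I*√3
(-227 + l/(1/L(-17)))² = (-227 + 184/(1/(-17 + 2*I*√3)))² = (-227 + 184*(-17 + 2*I*√3))² = (-227 + (-3128 + 368*I*√3))² = (-3355 + 368*I*√3)²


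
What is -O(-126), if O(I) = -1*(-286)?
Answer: -286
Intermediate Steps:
O(I) = 286
-O(-126) = -1*286 = -286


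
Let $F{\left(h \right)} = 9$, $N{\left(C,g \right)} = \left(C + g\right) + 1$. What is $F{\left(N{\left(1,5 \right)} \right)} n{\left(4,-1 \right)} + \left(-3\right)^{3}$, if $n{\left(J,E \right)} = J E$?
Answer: $-63$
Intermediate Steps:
$N{\left(C,g \right)} = 1 + C + g$
$n{\left(J,E \right)} = E J$
$F{\left(N{\left(1,5 \right)} \right)} n{\left(4,-1 \right)} + \left(-3\right)^{3} = 9 \left(\left(-1\right) 4\right) + \left(-3\right)^{3} = 9 \left(-4\right) - 27 = -36 - 27 = -63$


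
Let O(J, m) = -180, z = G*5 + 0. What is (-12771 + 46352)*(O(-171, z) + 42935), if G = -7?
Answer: 1435755655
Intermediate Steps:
z = -35 (z = -7*5 + 0 = -35 + 0 = -35)
(-12771 + 46352)*(O(-171, z) + 42935) = (-12771 + 46352)*(-180 + 42935) = 33581*42755 = 1435755655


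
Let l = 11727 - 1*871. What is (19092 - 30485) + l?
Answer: -537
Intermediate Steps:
l = 10856 (l = 11727 - 871 = 10856)
(19092 - 30485) + l = (19092 - 30485) + 10856 = -11393 + 10856 = -537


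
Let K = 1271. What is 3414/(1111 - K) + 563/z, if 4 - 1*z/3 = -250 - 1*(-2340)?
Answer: -5363723/250320 ≈ -21.427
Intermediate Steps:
z = -6258 (z = 12 - 3*(-250 - 1*(-2340)) = 12 - 3*(-250 + 2340) = 12 - 3*2090 = 12 - 6270 = -6258)
3414/(1111 - K) + 563/z = 3414/(1111 - 1*1271) + 563/(-6258) = 3414/(1111 - 1271) + 563*(-1/6258) = 3414/(-160) - 563/6258 = 3414*(-1/160) - 563/6258 = -1707/80 - 563/6258 = -5363723/250320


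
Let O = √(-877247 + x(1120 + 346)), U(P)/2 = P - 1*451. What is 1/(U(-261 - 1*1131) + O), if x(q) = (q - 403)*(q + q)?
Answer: -3686/11347127 - √2239469/11347127 ≈ -0.00045672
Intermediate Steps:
x(q) = 2*q*(-403 + q) (x(q) = (-403 + q)*(2*q) = 2*q*(-403 + q))
U(P) = -902 + 2*P (U(P) = 2*(P - 1*451) = 2*(P - 451) = 2*(-451 + P) = -902 + 2*P)
O = √2239469 (O = √(-877247 + 2*(1120 + 346)*(-403 + (1120 + 346))) = √(-877247 + 2*1466*(-403 + 1466)) = √(-877247 + 2*1466*1063) = √(-877247 + 3116716) = √2239469 ≈ 1496.5)
1/(U(-261 - 1*1131) + O) = 1/((-902 + 2*(-261 - 1*1131)) + √2239469) = 1/((-902 + 2*(-261 - 1131)) + √2239469) = 1/((-902 + 2*(-1392)) + √2239469) = 1/((-902 - 2784) + √2239469) = 1/(-3686 + √2239469)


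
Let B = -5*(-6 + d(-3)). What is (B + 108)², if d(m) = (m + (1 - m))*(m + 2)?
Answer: 20449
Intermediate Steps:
d(m) = 2 + m (d(m) = 1*(2 + m) = 2 + m)
B = 35 (B = -5*(-6 + (2 - 3)) = -5*(-6 - 1) = -5*(-7) = 35)
(B + 108)² = (35 + 108)² = 143² = 20449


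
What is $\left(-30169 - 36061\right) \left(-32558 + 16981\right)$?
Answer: $1031664710$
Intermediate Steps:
$\left(-30169 - 36061\right) \left(-32558 + 16981\right) = \left(-66230\right) \left(-15577\right) = 1031664710$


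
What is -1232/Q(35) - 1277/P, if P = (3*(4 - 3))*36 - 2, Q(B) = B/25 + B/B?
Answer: -167071/318 ≈ -525.38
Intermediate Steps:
Q(B) = 1 + B/25 (Q(B) = B*(1/25) + 1 = B/25 + 1 = 1 + B/25)
P = 106 (P = (3*1)*36 - 2 = 3*36 - 2 = 108 - 2 = 106)
-1232/Q(35) - 1277/P = -1232/(1 + (1/25)*35) - 1277/106 = -1232/(1 + 7/5) - 1277*1/106 = -1232/12/5 - 1277/106 = -1232*5/12 - 1277/106 = -1540/3 - 1277/106 = -167071/318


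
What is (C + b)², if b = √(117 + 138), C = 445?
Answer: (445 + √255)² ≈ 2.1249e+5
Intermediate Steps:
b = √255 ≈ 15.969
(C + b)² = (445 + √255)²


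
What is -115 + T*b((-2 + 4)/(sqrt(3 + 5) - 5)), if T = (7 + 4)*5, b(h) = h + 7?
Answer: 4040/17 - 220*sqrt(2)/17 ≈ 219.35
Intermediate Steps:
b(h) = 7 + h
T = 55 (T = 11*5 = 55)
-115 + T*b((-2 + 4)/(sqrt(3 + 5) - 5)) = -115 + 55*(7 + (-2 + 4)/(sqrt(3 + 5) - 5)) = -115 + 55*(7 + 2/(sqrt(8) - 5)) = -115 + 55*(7 + 2/(2*sqrt(2) - 5)) = -115 + 55*(7 + 2/(-5 + 2*sqrt(2))) = -115 + (385 + 110/(-5 + 2*sqrt(2))) = 270 + 110/(-5 + 2*sqrt(2))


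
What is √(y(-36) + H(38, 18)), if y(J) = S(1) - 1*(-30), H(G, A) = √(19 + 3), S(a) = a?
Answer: √(31 + √22) ≈ 5.9741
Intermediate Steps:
H(G, A) = √22
y(J) = 31 (y(J) = 1 - 1*(-30) = 1 + 30 = 31)
√(y(-36) + H(38, 18)) = √(31 + √22)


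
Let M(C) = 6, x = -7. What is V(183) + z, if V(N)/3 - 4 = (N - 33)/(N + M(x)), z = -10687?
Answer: -224125/21 ≈ -10673.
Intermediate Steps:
V(N) = 12 + 3*(-33 + N)/(6 + N) (V(N) = 12 + 3*((N - 33)/(N + 6)) = 12 + 3*((-33 + N)/(6 + N)) = 12 + 3*(-33 + N)/(6 + N))
V(183) + z = 3*(-9 + 5*183)/(6 + 183) - 10687 = 3*(-9 + 915)/189 - 10687 = 3*(1/189)*906 - 10687 = 302/21 - 10687 = -224125/21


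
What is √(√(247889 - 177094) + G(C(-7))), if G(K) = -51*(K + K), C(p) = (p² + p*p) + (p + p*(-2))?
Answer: √(-10710 + √70795) ≈ 102.2*I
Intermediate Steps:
C(p) = -p + 2*p² (C(p) = (p² + p²) + (p - 2*p) = 2*p² - p = -p + 2*p²)
G(K) = -102*K
√(√(247889 - 177094) + G(C(-7))) = √(√(247889 - 177094) - (-714)*(-1 + 2*(-7))) = √(√70795 - (-714)*(-1 - 14)) = √(√70795 - (-714)*(-15)) = √(√70795 - 102*105) = √(√70795 - 10710) = √(-10710 + √70795)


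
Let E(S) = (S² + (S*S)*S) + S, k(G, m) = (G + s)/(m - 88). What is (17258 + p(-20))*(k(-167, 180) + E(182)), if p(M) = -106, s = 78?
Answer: 2391384663872/23 ≈ 1.0397e+11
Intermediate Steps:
k(G, m) = (78 + G)/(-88 + m) (k(G, m) = (G + 78)/(m - 88) = (78 + G)/(-88 + m))
E(S) = S + S² + S³ (E(S) = (S² + S²*S) + S = (S² + S³) + S = S + S² + S³)
(17258 + p(-20))*(k(-167, 180) + E(182)) = (17258 - 106)*((78 - 167)/(-88 + 180) + 182*(1 + 182 + 182²)) = 17152*(-89/92 + 182*(1 + 182 + 33124)) = 17152*((1/92)*(-89) + 182*33307) = 17152*(-89/92 + 6061874) = 17152*(557692319/92) = 2391384663872/23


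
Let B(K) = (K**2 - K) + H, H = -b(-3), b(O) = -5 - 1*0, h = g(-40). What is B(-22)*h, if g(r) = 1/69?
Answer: 511/69 ≈ 7.4058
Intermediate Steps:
g(r) = 1/69
h = 1/69 ≈ 0.014493
b(O) = -5 (b(O) = -5 + 0 = -5)
H = 5 (H = -1*(-5) = 5)
B(K) = 5 + K**2 - K (B(K) = (K**2 - K) + 5 = 5 + K**2 - K)
B(-22)*h = (5 + (-22)**2 - 1*(-22))*(1/69) = (5 + 484 + 22)*(1/69) = 511*(1/69) = 511/69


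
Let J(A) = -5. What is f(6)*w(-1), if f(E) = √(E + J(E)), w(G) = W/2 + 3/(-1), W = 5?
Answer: -½ ≈ -0.50000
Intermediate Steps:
w(G) = -½ (w(G) = 5/2 + 3/(-1) = 5*(½) + 3*(-1) = 5/2 - 3 = -½)
f(E) = √(-5 + E) (f(E) = √(E - 5) = √(-5 + E))
f(6)*w(-1) = √(-5 + 6)*(-½) = √1*(-½) = 1*(-½) = -½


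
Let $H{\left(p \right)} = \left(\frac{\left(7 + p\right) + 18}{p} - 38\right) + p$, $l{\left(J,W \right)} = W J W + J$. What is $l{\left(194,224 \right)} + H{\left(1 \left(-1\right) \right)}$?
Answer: $9734275$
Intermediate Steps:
$l{\left(J,W \right)} = J + J W^{2}$ ($l{\left(J,W \right)} = J W W + J = J W^{2} + J = J + J W^{2}$)
$H{\left(p \right)} = -38 + p + \frac{25 + p}{p}$ ($H{\left(p \right)} = \left(\frac{25 + p}{p} - 38\right) + p = \left(-38 + \frac{25 + p}{p}\right) + p = -38 + p + \frac{25 + p}{p}$)
$l{\left(194,224 \right)} + H{\left(1 \left(-1\right) \right)} = 194 \left(1 + 224^{2}\right) + \left(-37 + 1 \left(-1\right) + \frac{25}{1 \left(-1\right)}\right) = 194 \left(1 + 50176\right) - \left(38 + 25\right) = 194 \cdot 50177 - 63 = 9734338 - 63 = 9734275$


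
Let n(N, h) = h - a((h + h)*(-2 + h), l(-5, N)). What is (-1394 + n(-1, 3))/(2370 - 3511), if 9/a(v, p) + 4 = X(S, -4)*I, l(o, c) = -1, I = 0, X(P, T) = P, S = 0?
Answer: 5555/4564 ≈ 1.2171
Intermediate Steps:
a(v, p) = -9/4 (a(v, p) = 9/(-4 + 0*0) = 9/(-4 + 0) = 9/(-4) = 9*(-¼) = -9/4)
n(N, h) = 9/4 + h (n(N, h) = h - 1*(-9/4) = h + 9/4 = 9/4 + h)
(-1394 + n(-1, 3))/(2370 - 3511) = (-1394 + (9/4 + 3))/(2370 - 3511) = (-1394 + 21/4)/(-1141) = -5555/4*(-1/1141) = 5555/4564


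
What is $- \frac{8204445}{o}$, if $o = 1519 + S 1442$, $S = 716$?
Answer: $- \frac{8204445}{1033991} \approx -7.9347$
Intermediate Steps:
$o = 1033991$ ($o = 1519 + 716 \cdot 1442 = 1519 + 1032472 = 1033991$)
$- \frac{8204445}{o} = - \frac{8204445}{1033991}$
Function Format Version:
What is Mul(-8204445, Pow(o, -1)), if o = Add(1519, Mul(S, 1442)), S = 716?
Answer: Rational(-8204445, 1033991) ≈ -7.9347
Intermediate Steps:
o = 1033991 (o = Add(1519, Mul(716, 1442)) = Add(1519, 1032472) = 1033991)
Mul(-8204445, Pow(o, -1)) = Mul(-8204445, Pow(1033991, -1)) = Mul(-8204445, Rational(1, 1033991)) = Rational(-8204445, 1033991)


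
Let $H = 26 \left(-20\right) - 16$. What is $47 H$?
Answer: $-25192$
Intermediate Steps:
$H = -536$ ($H = -520 - 16 = -536$)
$47 H = 47 \left(-536\right) = -25192$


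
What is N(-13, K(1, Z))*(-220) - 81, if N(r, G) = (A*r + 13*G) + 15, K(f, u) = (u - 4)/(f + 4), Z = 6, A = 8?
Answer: 18355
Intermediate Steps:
K(f, u) = (-4 + u)/(4 + f)
N(r, G) = 15 + 8*r + 13*G (N(r, G) = (8*r + 13*G) + 15 = 15 + 8*r + 13*G)
N(-13, K(1, Z))*(-220) - 81 = (15 + 8*(-13) + 13*((-4 + 6)/(4 + 1)))*(-220) - 81 = (15 - 104 + 13*(2/5))*(-220) - 81 = (15 - 104 + 13*((⅕)*2))*(-220) - 81 = (15 - 104 + 13*(⅖))*(-220) - 81 = (15 - 104 + 26/5)*(-220) - 81 = -419/5*(-220) - 81 = 18436 - 81 = 18355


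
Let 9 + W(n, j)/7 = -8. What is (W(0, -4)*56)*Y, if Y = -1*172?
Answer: 1146208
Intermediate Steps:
W(n, j) = -119 (W(n, j) = -63 + 7*(-8) = -63 - 56 = -119)
Y = -172
(W(0, -4)*56)*Y = -119*56*(-172) = -6664*(-172) = 1146208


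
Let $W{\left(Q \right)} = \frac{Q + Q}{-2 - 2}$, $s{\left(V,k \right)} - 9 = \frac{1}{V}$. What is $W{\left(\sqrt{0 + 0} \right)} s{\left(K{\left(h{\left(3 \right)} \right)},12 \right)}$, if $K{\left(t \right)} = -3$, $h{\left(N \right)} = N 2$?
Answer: $0$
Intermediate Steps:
$h{\left(N \right)} = 2 N$
$s{\left(V,k \right)} = 9 + \frac{1}{V}$
$W{\left(Q \right)} = - \frac{Q}{2}$ ($W{\left(Q \right)} = \frac{2 Q}{-4} = 2 Q \left(- \frac{1}{4}\right) = - \frac{Q}{2}$)
$W{\left(\sqrt{0 + 0} \right)} s{\left(K{\left(h{\left(3 \right)} \right)},12 \right)} = - \frac{\sqrt{0 + 0}}{2} \left(9 + \frac{1}{-3}\right) = - \frac{\sqrt{0}}{2} \left(9 - \frac{1}{3}\right) = \left(- \frac{1}{2}\right) 0 \cdot \frac{26}{3} = 0 \cdot \frac{26}{3} = 0$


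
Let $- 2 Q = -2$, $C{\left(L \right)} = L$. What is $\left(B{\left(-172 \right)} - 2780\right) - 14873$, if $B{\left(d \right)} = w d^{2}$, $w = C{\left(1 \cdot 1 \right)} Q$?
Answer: $11931$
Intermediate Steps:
$Q = 1$ ($Q = \left(- \frac{1}{2}\right) \left(-2\right) = 1$)
$w = 1$ ($w = 1 \cdot 1 \cdot 1 = 1 \cdot 1 = 1$)
$B{\left(d \right)} = d^{2}$ ($B{\left(d \right)} = 1 d^{2} = d^{2}$)
$\left(B{\left(-172 \right)} - 2780\right) - 14873 = \left(\left(-172\right)^{2} - 2780\right) - 14873 = \left(29584 - 2780\right) - 14873 = 26804 - 14873 = 11931$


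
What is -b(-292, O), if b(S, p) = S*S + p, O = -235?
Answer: -85029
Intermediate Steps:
b(S, p) = p + S² (b(S, p) = S² + p = p + S²)
-b(-292, O) = -(-235 + (-292)²) = -(-235 + 85264) = -1*85029 = -85029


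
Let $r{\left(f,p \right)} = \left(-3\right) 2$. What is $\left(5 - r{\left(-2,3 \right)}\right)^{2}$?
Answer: $121$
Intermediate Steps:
$r{\left(f,p \right)} = -6$
$\left(5 - r{\left(-2,3 \right)}\right)^{2} = \left(5 - -6\right)^{2} = \left(5 + 6\right)^{2} = 11^{2} = 121$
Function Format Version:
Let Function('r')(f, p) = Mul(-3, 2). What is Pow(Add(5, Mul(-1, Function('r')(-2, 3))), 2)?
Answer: 121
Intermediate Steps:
Function('r')(f, p) = -6
Pow(Add(5, Mul(-1, Function('r')(-2, 3))), 2) = Pow(Add(5, Mul(-1, -6)), 2) = Pow(Add(5, 6), 2) = Pow(11, 2) = 121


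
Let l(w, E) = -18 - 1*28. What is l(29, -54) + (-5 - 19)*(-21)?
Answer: 458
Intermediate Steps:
l(w, E) = -46 (l(w, E) = -18 - 28 = -46)
l(29, -54) + (-5 - 19)*(-21) = -46 + (-5 - 19)*(-21) = -46 - 24*(-21) = -46 + 504 = 458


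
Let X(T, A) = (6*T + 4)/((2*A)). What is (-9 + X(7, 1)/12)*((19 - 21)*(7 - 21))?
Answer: -595/3 ≈ -198.33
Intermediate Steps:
X(T, A) = (4 + 6*T)/(2*A) (X(T, A) = (4 + 6*T)*(1/(2*A)) = (4 + 6*T)/(2*A))
(-9 + X(7, 1)/12)*((19 - 21)*(7 - 21)) = (-9 + ((2 + 3*7)/1)/12)*((19 - 21)*(7 - 21)) = (-9 + (1*(2 + 21))*(1/12))*(-2*(-14)) = (-9 + (1*23)*(1/12))*28 = (-9 + 23*(1/12))*28 = (-9 + 23/12)*28 = -85/12*28 = -595/3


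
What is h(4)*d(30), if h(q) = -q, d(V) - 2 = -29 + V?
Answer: -12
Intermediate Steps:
d(V) = -27 + V (d(V) = 2 + (-29 + V) = -27 + V)
h(4)*d(30) = (-1*4)*(-27 + 30) = -4*3 = -12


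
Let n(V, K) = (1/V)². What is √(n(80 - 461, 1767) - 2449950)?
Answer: I*√355637191949/381 ≈ 1565.2*I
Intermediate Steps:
n(V, K) = V⁻²
√(n(80 - 461, 1767) - 2449950) = √((80 - 461)⁻² - 2449950) = √((-381)⁻² - 2449950) = √(1/145161 - 2449950) = √(-355637191949/145161) = I*√355637191949/381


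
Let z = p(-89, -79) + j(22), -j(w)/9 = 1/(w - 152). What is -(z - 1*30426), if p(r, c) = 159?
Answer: 3934701/130 ≈ 30267.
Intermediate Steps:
j(w) = -9/(-152 + w) (j(w) = -9/(w - 152) = -9/(-152 + w))
z = 20679/130 (z = 159 - 9/(-152 + 22) = 159 - 9/(-130) = 159 - 9*(-1/130) = 159 + 9/130 = 20679/130 ≈ 159.07)
-(z - 1*30426) = -(20679/130 - 1*30426) = -(20679/130 - 30426) = -1*(-3934701/130) = 3934701/130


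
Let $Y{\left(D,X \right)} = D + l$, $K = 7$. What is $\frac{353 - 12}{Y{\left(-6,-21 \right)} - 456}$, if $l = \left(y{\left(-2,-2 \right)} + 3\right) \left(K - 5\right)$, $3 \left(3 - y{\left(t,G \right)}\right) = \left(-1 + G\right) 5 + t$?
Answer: $- \frac{1023}{1316} \approx -0.77736$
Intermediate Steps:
$y{\left(t,G \right)} = \frac{14}{3} - \frac{5 G}{3} - \frac{t}{3}$ ($y{\left(t,G \right)} = 3 - \frac{\left(-1 + G\right) 5 + t}{3} = 3 - \frac{\left(-5 + 5 G\right) + t}{3} = 3 - \frac{-5 + t + 5 G}{3} = 3 - \left(- \frac{5}{3} + \frac{t}{3} + \frac{5 G}{3}\right) = \frac{14}{3} - \frac{5 G}{3} - \frac{t}{3}$)
$l = \frac{70}{3}$ ($l = \left(\left(\frac{14}{3} - - \frac{10}{3} - - \frac{2}{3}\right) + 3\right) \left(7 - 5\right) = \left(\left(\frac{14}{3} + \frac{10}{3} + \frac{2}{3}\right) + 3\right) 2 = \left(\frac{26}{3} + 3\right) 2 = \frac{35}{3} \cdot 2 = \frac{70}{3} \approx 23.333$)
$Y{\left(D,X \right)} = \frac{70}{3} + D$ ($Y{\left(D,X \right)} = D + \frac{70}{3} = \frac{70}{3} + D$)
$\frac{353 - 12}{Y{\left(-6,-21 \right)} - 456} = \frac{353 - 12}{\left(\frac{70}{3} - 6\right) - 456} = \frac{341}{\frac{52}{3} - 456} = \frac{341}{- \frac{1316}{3}} = 341 \left(- \frac{3}{1316}\right) = - \frac{1023}{1316}$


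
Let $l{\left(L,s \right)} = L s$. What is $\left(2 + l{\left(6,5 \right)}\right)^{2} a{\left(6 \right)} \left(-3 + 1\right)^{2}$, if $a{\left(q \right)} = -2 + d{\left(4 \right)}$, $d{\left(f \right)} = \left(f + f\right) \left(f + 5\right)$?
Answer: $286720$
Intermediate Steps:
$d{\left(f \right)} = 2 f \left(5 + f\right)$
$a{\left(q \right)} = 70$ ($a{\left(q \right)} = -2 + 2 \cdot 4 \left(5 + 4\right) = -2 + 2 \cdot 4 \cdot 9 = -2 + 72 = 70$)
$\left(2 + l{\left(6,5 \right)}\right)^{2} a{\left(6 \right)} \left(-3 + 1\right)^{2} = \left(2 + 6 \cdot 5\right)^{2} \cdot 70 \left(-3 + 1\right)^{2} = \left(2 + 30\right)^{2} \cdot 70 \left(-2\right)^{2} = 32^{2} \cdot 70 \cdot 4 = 1024 \cdot 70 \cdot 4 = 71680 \cdot 4 = 286720$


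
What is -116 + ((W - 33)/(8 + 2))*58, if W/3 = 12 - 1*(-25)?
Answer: 1682/5 ≈ 336.40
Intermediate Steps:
W = 111 (W = 3*(12 - 1*(-25)) = 3*(12 + 25) = 3*37 = 111)
-116 + ((W - 33)/(8 + 2))*58 = -116 + ((111 - 33)/(8 + 2))*58 = -116 + (78/10)*58 = -116 + (78*(1/10))*58 = -116 + (39/5)*58 = -116 + 2262/5 = 1682/5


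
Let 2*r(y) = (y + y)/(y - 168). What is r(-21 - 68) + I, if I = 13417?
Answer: 3448258/257 ≈ 13417.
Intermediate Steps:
r(y) = y/(-168 + y) (r(y) = ((y + y)/(y - 168))/2 = ((2*y)/(-168 + y))/2 = (2*y/(-168 + y))/2 = y/(-168 + y))
r(-21 - 68) + I = (-21 - 68)/(-168 + (-21 - 68)) + 13417 = -89/(-168 - 89) + 13417 = -89/(-257) + 13417 = -89*(-1/257) + 13417 = 89/257 + 13417 = 3448258/257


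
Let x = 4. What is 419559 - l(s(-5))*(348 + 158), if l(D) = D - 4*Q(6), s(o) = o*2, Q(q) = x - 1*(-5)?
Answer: 442835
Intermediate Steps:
Q(q) = 9 (Q(q) = 4 - 1*(-5) = 4 + 5 = 9)
s(o) = 2*o
l(D) = -36 + D (l(D) = D - 4*9 = D - 36 = -36 + D)
419559 - l(s(-5))*(348 + 158) = 419559 - (-36 + 2*(-5))*(348 + 158) = 419559 - (-36 - 10)*506 = 419559 - (-46)*506 = 419559 - 1*(-23276) = 419559 + 23276 = 442835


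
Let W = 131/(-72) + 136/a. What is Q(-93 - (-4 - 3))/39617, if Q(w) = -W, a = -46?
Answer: 7909/65605752 ≈ 0.00012055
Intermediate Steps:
W = -7909/1656 (W = 131/(-72) + 136/(-46) = 131*(-1/72) + 136*(-1/46) = -131/72 - 68/23 = -7909/1656 ≈ -4.7760)
Q(w) = 7909/1656 (Q(w) = -1*(-7909/1656) = 7909/1656)
Q(-93 - (-4 - 3))/39617 = (7909/1656)/39617 = (7909/1656)*(1/39617) = 7909/65605752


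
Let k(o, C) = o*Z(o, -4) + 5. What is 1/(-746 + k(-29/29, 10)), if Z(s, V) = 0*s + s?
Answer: -1/740 ≈ -0.0013514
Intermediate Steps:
Z(s, V) = s (Z(s, V) = 0 + s = s)
k(o, C) = 5 + o² (k(o, C) = o*o + 5 = o² + 5 = 5 + o²)
1/(-746 + k(-29/29, 10)) = 1/(-746 + (5 + (-29/29)²)) = 1/(-746 + (5 + (-29*1/29)²)) = 1/(-746 + (5 + (-1)²)) = 1/(-746 + (5 + 1)) = 1/(-746 + 6) = 1/(-740) = -1/740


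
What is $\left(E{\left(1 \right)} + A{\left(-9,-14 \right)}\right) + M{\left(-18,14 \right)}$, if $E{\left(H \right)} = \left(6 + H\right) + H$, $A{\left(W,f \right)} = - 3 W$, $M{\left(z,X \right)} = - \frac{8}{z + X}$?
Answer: $37$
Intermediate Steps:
$M{\left(z,X \right)} = - \frac{8}{X + z}$
$E{\left(H \right)} = 6 + 2 H$
$\left(E{\left(1 \right)} + A{\left(-9,-14 \right)}\right) + M{\left(-18,14 \right)} = \left(\left(6 + 2 \cdot 1\right) - -27\right) - \frac{8}{14 - 18} = \left(\left(6 + 2\right) + 27\right) - \frac{8}{-4} = \left(8 + 27\right) - -2 = 35 + 2 = 37$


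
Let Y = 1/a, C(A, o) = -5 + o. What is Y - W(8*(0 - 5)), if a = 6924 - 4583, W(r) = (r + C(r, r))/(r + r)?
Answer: -39781/37456 ≈ -1.0621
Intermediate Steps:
W(r) = (-5 + 2*r)/(2*r) (W(r) = (r + (-5 + r))/(r + r) = (-5 + 2*r)/((2*r)) = (-5 + 2*r)*(1/(2*r)) = (-5 + 2*r)/(2*r))
a = 2341
Y = 1/2341 ≈ 0.00042717
Y - W(8*(0 - 5)) = 1/2341 - (-5/2 + 8*(0 - 5))/(8*(0 - 5)) = 1/2341 - (-5/2 + 8*(-5))/(8*(-5)) = 1/2341 - (-5/2 - 40)/(-40) = 1/2341 - (-1)*(-85)/(40*2) = 1/2341 - 1*17/16 = 1/2341 - 17/16 = -39781/37456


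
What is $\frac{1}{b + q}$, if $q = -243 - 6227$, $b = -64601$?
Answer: $- \frac{1}{71071} \approx -1.407 \cdot 10^{-5}$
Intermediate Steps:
$q = -6470$ ($q = -243 - 6227 = -6470$)
$\frac{1}{b + q} = \frac{1}{-64601 - 6470} = \frac{1}{-71071} = - \frac{1}{71071}$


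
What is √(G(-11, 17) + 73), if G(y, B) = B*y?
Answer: I*√114 ≈ 10.677*I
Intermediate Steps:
√(G(-11, 17) + 73) = √(17*(-11) + 73) = √(-187 + 73) = √(-114) = I*√114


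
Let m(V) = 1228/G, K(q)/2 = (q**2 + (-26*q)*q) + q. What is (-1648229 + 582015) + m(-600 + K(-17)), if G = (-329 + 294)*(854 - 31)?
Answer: -30712295498/28805 ≈ -1.0662e+6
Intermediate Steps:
K(q) = -50*q**2 + 2*q (K(q) = 2*((q**2 + (-26*q)*q) + q) = 2*((q**2 - 26*q**2) + q) = 2*(-25*q**2 + q) = 2*(q - 25*q**2) = -50*q**2 + 2*q)
G = -28805 (G = -35*823 = -28805)
m(V) = -1228/28805 (m(V) = 1228/(-28805) = 1228*(-1/28805) = -1228/28805)
(-1648229 + 582015) + m(-600 + K(-17)) = (-1648229 + 582015) - 1228/28805 = -1066214 - 1228/28805 = -30712295498/28805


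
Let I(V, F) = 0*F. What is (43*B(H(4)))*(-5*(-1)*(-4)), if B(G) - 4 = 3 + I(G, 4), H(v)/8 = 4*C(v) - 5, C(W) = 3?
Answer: -6020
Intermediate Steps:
I(V, F) = 0
H(v) = 56 (H(v) = 8*(4*3 - 5) = 8*(12 - 5) = 8*7 = 56)
B(G) = 7 (B(G) = 4 + (3 + 0) = 4 + 3 = 7)
(43*B(H(4)))*(-5*(-1)*(-4)) = (43*7)*(-5*(-1)*(-4)) = 301*(5*(-4)) = 301*(-20) = -6020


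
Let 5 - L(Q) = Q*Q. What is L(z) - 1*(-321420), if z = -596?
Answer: -33791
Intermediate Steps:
L(Q) = 5 - Q**2 (L(Q) = 5 - Q*Q = 5 - Q**2)
L(z) - 1*(-321420) = (5 - 1*(-596)**2) - 1*(-321420) = (5 - 1*355216) + 321420 = (5 - 355216) + 321420 = -355211 + 321420 = -33791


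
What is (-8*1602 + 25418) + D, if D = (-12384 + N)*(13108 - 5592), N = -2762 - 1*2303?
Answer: -131134082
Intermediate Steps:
N = -5065 (N = -2762 - 2303 = -5065)
D = -131146684 (D = (-12384 - 5065)*(13108 - 5592) = -17449*7516 = -131146684)
(-8*1602 + 25418) + D = (-8*1602 + 25418) - 131146684 = (-12816 + 25418) - 131146684 = 12602 - 131146684 = -131134082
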